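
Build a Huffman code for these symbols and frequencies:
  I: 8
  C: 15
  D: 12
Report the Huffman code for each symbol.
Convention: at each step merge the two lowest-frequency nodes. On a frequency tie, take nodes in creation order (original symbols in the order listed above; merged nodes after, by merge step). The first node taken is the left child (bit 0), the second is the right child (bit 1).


Huffman tree construction:
Step 1: Merge I(8) + D(12) = 20
Step 2: Merge C(15) + (I+D)(20) = 35
Read each symbol's code off the tree from the root (left child = 0, right child = 1).

Codes:
  I: 10 (length 2)
  C: 0 (length 1)
  D: 11 (length 2)
Average code length: 55/35 = 1.5714 bits/symbol


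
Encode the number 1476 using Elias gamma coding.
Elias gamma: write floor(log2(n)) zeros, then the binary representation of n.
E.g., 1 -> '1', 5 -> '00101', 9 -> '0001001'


num_bits = floor(log2(1476)) + 1 = 11
leading_zeros = num_bits - 1 = 10
binary(1476) = 10111000100

Elias gamma(1476) = '0000000000' + '10111000100' = 000000000010111000100 (21 bits)


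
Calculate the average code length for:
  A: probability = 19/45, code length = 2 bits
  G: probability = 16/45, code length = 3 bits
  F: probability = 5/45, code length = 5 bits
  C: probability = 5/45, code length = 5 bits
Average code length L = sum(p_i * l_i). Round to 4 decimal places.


Weighted contributions p_i * l_i:
  A: (19/45) * 2 = 38/45
  G: (16/45) * 3 = 48/45
  F: (5/45) * 5 = 25/45
  C: (5/45) * 5 = 25/45
Sum = (38 + 48 + 25 + 25)/45 = 136/45

L = 136/45 = 3.0222 bits/symbol


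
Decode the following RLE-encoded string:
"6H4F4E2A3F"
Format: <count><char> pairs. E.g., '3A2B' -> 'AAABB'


Expanding each <count><char> pair:
  6H -> 'HHHHHH'
  4F -> 'FFFF'
  4E -> 'EEEE'
  2A -> 'AA'
  3F -> 'FFF'

Decoded = HHHHHHFFFFEEEEAAFFF


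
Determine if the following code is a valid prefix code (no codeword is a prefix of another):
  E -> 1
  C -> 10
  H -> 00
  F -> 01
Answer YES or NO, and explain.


Checking each pair (does one codeword prefix another?):
  E='1' vs C='10': prefix -- VIOLATION

NO -- this is NOT a valid prefix code. E (1) is a prefix of C (10).


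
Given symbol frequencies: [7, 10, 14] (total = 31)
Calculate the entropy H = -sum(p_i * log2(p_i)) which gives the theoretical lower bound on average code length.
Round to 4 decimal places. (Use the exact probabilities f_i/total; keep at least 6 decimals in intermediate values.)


Per-symbol terms -p_i * log2(p_i) with p_i = f_i/31:
  p = 7/31 = 0.225806: log2(p) = -2.146841, -p*log2(p) = 0.484771
  p = 10/31 = 0.322581: log2(p) = -1.632268, -p*log2(p) = 0.526538
  p = 14/31 = 0.451613: log2(p) = -1.146841, -p*log2(p) = 0.517928
H = 0.484771 + 0.526538 + 0.517928 = 1.529237

H = 1.5292 bits/symbol


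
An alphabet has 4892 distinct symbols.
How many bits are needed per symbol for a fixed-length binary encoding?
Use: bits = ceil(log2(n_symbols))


log2(4892) = 12.2562
Bracket: 2^12 = 4096 < 4892 <= 2^13 = 8192
So ceil(log2(4892)) = 13

bits = ceil(log2(4892)) = ceil(12.2562) = 13 bits


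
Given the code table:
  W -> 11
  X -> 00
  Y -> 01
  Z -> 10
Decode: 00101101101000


Decoding:
00 -> X
10 -> Z
11 -> W
01 -> Y
10 -> Z
10 -> Z
00 -> X


Result: XZWYZZX


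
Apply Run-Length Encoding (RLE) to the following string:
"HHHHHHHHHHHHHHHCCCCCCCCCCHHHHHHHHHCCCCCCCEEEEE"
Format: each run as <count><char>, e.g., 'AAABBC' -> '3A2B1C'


Scanning runs left to right:
  i=0: run of 'H' x 15 -> '15H'
  i=15: run of 'C' x 10 -> '10C'
  i=25: run of 'H' x 9 -> '9H'
  i=34: run of 'C' x 7 -> '7C'
  i=41: run of 'E' x 5 -> '5E'

RLE = 15H10C9H7C5E


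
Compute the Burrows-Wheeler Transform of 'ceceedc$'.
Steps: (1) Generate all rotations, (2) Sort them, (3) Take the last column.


Rotations (sorted):
  0: $ceceedc -> last char: c
  1: c$ceceed -> last char: d
  2: ceceedc$ -> last char: $
  3: ceedc$ce -> last char: e
  4: dc$cecee -> last char: e
  5: eceedc$c -> last char: c
  6: edc$cece -> last char: e
  7: eedc$cec -> last char: c


BWT = cd$eecec


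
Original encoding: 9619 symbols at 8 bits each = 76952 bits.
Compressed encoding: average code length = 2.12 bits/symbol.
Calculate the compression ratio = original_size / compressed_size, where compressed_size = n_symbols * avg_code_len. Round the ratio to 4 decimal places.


original_size = n_symbols * orig_bits = 9619 * 8 = 76952 bits
compressed_size = n_symbols * avg_code_len = 9619 * 2.12 = 20392.28 bits
ratio = original_size / compressed_size = 76952 / 20392.28 = 3.7736

Compression ratio = 3.7736


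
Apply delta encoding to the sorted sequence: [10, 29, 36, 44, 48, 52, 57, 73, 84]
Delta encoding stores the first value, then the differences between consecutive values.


First value: 10
Deltas:
  29 - 10 = 19
  36 - 29 = 7
  44 - 36 = 8
  48 - 44 = 4
  52 - 48 = 4
  57 - 52 = 5
  73 - 57 = 16
  84 - 73 = 11


Delta encoded: [10, 19, 7, 8, 4, 4, 5, 16, 11]


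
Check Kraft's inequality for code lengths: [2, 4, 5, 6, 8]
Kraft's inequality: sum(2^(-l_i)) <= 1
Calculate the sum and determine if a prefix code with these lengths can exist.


Sum = 2^(-2) + 2^(-4) + 2^(-5) + 2^(-6) + 2^(-8)
    = 0.25 + 0.0625 + 0.03125 + 0.015625 + 0.00390625
    = 93/256 = 0.36328125
Since 0.36328125 <= 1, Kraft's inequality IS satisfied.
A prefix code with these lengths CAN exist.

Kraft sum = 0.36328125. Satisfied.


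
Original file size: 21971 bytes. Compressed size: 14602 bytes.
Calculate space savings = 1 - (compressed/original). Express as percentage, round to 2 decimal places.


ratio = compressed/original = 14602/21971 = 0.664603
savings = 1 - ratio = 1 - 0.664603 = 0.335397
as a percentage: 0.335397 * 100 = 33.54%

Space savings = 1 - 14602/21971 = 33.54%


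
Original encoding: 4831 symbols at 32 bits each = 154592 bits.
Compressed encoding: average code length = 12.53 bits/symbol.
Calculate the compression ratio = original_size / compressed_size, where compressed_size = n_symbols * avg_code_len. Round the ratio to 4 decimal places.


original_size = n_symbols * orig_bits = 4831 * 32 = 154592 bits
compressed_size = n_symbols * avg_code_len = 4831 * 12.53 = 60532.43 bits
ratio = original_size / compressed_size = 154592 / 60532.43 = 2.5539

Compression ratio = 2.5539


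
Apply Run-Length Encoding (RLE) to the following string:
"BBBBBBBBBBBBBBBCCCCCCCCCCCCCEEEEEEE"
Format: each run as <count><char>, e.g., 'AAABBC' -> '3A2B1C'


Scanning runs left to right:
  i=0: run of 'B' x 15 -> '15B'
  i=15: run of 'C' x 13 -> '13C'
  i=28: run of 'E' x 7 -> '7E'

RLE = 15B13C7E


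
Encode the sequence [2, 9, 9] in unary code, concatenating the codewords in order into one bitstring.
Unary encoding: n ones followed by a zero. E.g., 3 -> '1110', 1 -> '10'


Encode each number as n ones followed by a terminating 0:
  2 -> 110 (3 bits)
  9 -> 1111111110 (10 bits)
  9 -> 1111111110 (10 bits)
Total length = 3 + 10 + 10 = 23 bits.

Unary([2, 9, 9]) = 11011111111101111111110 (23 bits)


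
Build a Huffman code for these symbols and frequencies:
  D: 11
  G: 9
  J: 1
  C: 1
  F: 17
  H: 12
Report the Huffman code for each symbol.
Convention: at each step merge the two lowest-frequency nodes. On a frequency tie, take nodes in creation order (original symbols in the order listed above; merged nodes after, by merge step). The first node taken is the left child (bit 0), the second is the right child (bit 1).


Huffman tree construction:
Step 1: Merge J(1) + C(1) = 2
Step 2: Merge (J+C)(2) + G(9) = 11
Step 3: Merge D(11) + ((J+C)+G)(11) = 22
Step 4: Merge H(12) + F(17) = 29
Step 5: Merge (D+((J+C)+G))(22) + (H+F)(29) = 51
Read each symbol's code off the tree from the root (left child = 0, right child = 1).

Codes:
  D: 00 (length 2)
  G: 011 (length 3)
  J: 0100 (length 4)
  C: 0101 (length 4)
  F: 11 (length 2)
  H: 10 (length 2)
Average code length: 115/51 = 2.2549 bits/symbol


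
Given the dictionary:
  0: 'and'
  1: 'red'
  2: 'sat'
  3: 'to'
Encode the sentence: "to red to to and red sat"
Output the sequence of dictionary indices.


Look up each word in the dictionary:
  'to' -> 3
  'red' -> 1
  'to' -> 3
  'to' -> 3
  'and' -> 0
  'red' -> 1
  'sat' -> 2

Encoded: [3, 1, 3, 3, 0, 1, 2]


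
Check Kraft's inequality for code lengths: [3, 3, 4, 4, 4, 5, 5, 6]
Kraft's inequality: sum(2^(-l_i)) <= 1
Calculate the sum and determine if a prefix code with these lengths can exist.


Sum = 2^(-3) + 2^(-3) + 2^(-4) + 2^(-4) + 2^(-4) + 2^(-5) + 2^(-5) + 2^(-6)
    = 0.125 + 0.125 + 0.0625 + 0.0625 + 0.0625 + 0.03125 + 0.03125 + 0.015625
    = 33/64 = 0.515625
Since 0.515625 <= 1, Kraft's inequality IS satisfied.
A prefix code with these lengths CAN exist.

Kraft sum = 0.515625. Satisfied.


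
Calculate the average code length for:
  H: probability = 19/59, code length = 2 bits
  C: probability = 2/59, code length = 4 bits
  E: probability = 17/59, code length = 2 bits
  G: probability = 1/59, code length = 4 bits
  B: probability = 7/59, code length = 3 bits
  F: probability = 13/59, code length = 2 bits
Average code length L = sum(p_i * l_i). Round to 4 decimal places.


Weighted contributions p_i * l_i:
  H: (19/59) * 2 = 38/59
  C: (2/59) * 4 = 8/59
  E: (17/59) * 2 = 34/59
  G: (1/59) * 4 = 4/59
  B: (7/59) * 3 = 21/59
  F: (13/59) * 2 = 26/59
Sum = (38 + 8 + 34 + 4 + 21 + 26)/59 = 131/59

L = 131/59 = 2.2203 bits/symbol


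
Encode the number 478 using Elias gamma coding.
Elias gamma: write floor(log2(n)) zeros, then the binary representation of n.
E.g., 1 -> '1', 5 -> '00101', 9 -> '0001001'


num_bits = floor(log2(478)) + 1 = 9
leading_zeros = num_bits - 1 = 8
binary(478) = 111011110

Elias gamma(478) = '00000000' + '111011110' = 00000000111011110 (17 bits)


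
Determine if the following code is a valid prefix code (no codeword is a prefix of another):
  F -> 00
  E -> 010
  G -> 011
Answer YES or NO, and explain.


Checking each pair (does one codeword prefix another?):
  F='00' vs E='010': no prefix
  F='00' vs G='011': no prefix
  E='010' vs F='00': no prefix
  E='010' vs G='011': no prefix
  G='011' vs F='00': no prefix
  G='011' vs E='010': no prefix
No violation found over all pairs.

YES -- this is a valid prefix code. No codeword is a prefix of any other codeword.


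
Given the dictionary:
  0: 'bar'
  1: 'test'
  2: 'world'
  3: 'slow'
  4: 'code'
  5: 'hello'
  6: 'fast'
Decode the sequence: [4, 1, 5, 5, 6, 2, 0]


Look up each index in the dictionary:
  4 -> 'code'
  1 -> 'test'
  5 -> 'hello'
  5 -> 'hello'
  6 -> 'fast'
  2 -> 'world'
  0 -> 'bar'

Decoded: "code test hello hello fast world bar"


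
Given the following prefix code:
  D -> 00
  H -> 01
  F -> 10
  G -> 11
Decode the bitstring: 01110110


Decoding step by step:
Bits 01 -> H
Bits 11 -> G
Bits 01 -> H
Bits 10 -> F


Decoded message: HGHF


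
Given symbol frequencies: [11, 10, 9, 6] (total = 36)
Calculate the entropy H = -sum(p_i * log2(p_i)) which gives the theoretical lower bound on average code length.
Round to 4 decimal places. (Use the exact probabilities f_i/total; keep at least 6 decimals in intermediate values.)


Per-symbol terms -p_i * log2(p_i) with p_i = f_i/36:
  p = 11/36 = 0.305556: log2(p) = -1.710493, -p*log2(p) = 0.522651
  p = 10/36 = 0.277778: log2(p) = -1.847997, -p*log2(p) = 0.513332
  p = 9/36 = 0.250000: log2(p) = -2.000000, -p*log2(p) = 0.500000
  p = 6/36 = 0.166667: log2(p) = -2.584963, -p*log2(p) = 0.430827
H = 0.522651 + 0.513332 + 0.500000 + 0.430827 = 1.966810

H = 1.9668 bits/symbol


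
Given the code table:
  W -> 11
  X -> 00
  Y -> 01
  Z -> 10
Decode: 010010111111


Decoding:
01 -> Y
00 -> X
10 -> Z
11 -> W
11 -> W
11 -> W


Result: YXZWWW


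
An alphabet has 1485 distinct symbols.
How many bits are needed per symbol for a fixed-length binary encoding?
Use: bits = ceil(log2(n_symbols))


log2(1485) = 10.5362
Bracket: 2^10 = 1024 < 1485 <= 2^11 = 2048
So ceil(log2(1485)) = 11

bits = ceil(log2(1485)) = ceil(10.5362) = 11 bits


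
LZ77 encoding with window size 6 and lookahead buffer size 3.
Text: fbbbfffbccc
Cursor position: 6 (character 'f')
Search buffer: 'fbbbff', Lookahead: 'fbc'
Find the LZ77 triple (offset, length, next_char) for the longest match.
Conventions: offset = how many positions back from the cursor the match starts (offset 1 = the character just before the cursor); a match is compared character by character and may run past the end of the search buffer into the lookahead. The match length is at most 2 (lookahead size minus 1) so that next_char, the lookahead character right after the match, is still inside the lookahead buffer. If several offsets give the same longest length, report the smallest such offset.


Try each offset into the search buffer:
  offset=1 (pos 5, char 'f'): match length 1
  offset=2 (pos 4, char 'f'): match length 1
  offset=3 (pos 3, char 'b'): match length 0
  offset=4 (pos 2, char 'b'): match length 0
  offset=5 (pos 1, char 'b'): match length 0
  offset=6 (pos 0, char 'f'): match length 2
Longest match has length 2 at offset 6.
next_char = character at position 6 + 2 = 8 -> 'c'

Best match: offset=6, length=2 (matching 'fb' starting at position 0)
LZ77 triple: (6, 2, 'c')


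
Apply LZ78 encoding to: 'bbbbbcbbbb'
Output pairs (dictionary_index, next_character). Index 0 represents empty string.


LZ78 encoding steps:
Dictionary: {0: ''}
Step 1: w='' (idx 0), next='b' -> output (0, 'b'), add 'b' as idx 1
Step 2: w='b' (idx 1), next='b' -> output (1, 'b'), add 'bb' as idx 2
Step 3: w='bb' (idx 2), next='c' -> output (2, 'c'), add 'bbc' as idx 3
Step 4: w='bb' (idx 2), next='b' -> output (2, 'b'), add 'bbb' as idx 4
Step 5: w='b' (idx 1), end of input -> output (1, '')


Encoded: [(0, 'b'), (1, 'b'), (2, 'c'), (2, 'b'), (1, '')]


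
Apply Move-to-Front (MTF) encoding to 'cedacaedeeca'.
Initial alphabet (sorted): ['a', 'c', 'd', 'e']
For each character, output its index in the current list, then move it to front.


MTF encoding:
'c': index 1 in ['a', 'c', 'd', 'e'] -> ['c', 'a', 'd', 'e']
'e': index 3 in ['c', 'a', 'd', 'e'] -> ['e', 'c', 'a', 'd']
'd': index 3 in ['e', 'c', 'a', 'd'] -> ['d', 'e', 'c', 'a']
'a': index 3 in ['d', 'e', 'c', 'a'] -> ['a', 'd', 'e', 'c']
'c': index 3 in ['a', 'd', 'e', 'c'] -> ['c', 'a', 'd', 'e']
'a': index 1 in ['c', 'a', 'd', 'e'] -> ['a', 'c', 'd', 'e']
'e': index 3 in ['a', 'c', 'd', 'e'] -> ['e', 'a', 'c', 'd']
'd': index 3 in ['e', 'a', 'c', 'd'] -> ['d', 'e', 'a', 'c']
'e': index 1 in ['d', 'e', 'a', 'c'] -> ['e', 'd', 'a', 'c']
'e': index 0 in ['e', 'd', 'a', 'c'] -> ['e', 'd', 'a', 'c']
'c': index 3 in ['e', 'd', 'a', 'c'] -> ['c', 'e', 'd', 'a']
'a': index 3 in ['c', 'e', 'd', 'a'] -> ['a', 'c', 'e', 'd']


Output: [1, 3, 3, 3, 3, 1, 3, 3, 1, 0, 3, 3]


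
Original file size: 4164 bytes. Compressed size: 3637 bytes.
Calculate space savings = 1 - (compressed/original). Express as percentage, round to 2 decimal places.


ratio = compressed/original = 3637/4164 = 0.873439
savings = 1 - ratio = 1 - 0.873439 = 0.126561
as a percentage: 0.126561 * 100 = 12.66%

Space savings = 1 - 3637/4164 = 12.66%


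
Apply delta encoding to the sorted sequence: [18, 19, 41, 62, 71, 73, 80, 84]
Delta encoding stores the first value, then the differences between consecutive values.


First value: 18
Deltas:
  19 - 18 = 1
  41 - 19 = 22
  62 - 41 = 21
  71 - 62 = 9
  73 - 71 = 2
  80 - 73 = 7
  84 - 80 = 4


Delta encoded: [18, 1, 22, 21, 9, 2, 7, 4]


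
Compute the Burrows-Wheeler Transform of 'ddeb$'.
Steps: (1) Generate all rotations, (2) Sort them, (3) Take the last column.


Rotations (sorted):
  0: $ddeb -> last char: b
  1: b$dde -> last char: e
  2: ddeb$ -> last char: $
  3: deb$d -> last char: d
  4: eb$dd -> last char: d


BWT = be$dd


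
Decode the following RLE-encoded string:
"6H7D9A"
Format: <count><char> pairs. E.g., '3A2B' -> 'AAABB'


Expanding each <count><char> pair:
  6H -> 'HHHHHH'
  7D -> 'DDDDDDD'
  9A -> 'AAAAAAAAA'

Decoded = HHHHHHDDDDDDDAAAAAAAAA


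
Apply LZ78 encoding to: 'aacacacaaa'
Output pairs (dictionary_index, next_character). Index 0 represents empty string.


LZ78 encoding steps:
Dictionary: {0: ''}
Step 1: w='' (idx 0), next='a' -> output (0, 'a'), add 'a' as idx 1
Step 2: w='a' (idx 1), next='c' -> output (1, 'c'), add 'ac' as idx 2
Step 3: w='ac' (idx 2), next='a' -> output (2, 'a'), add 'aca' as idx 3
Step 4: w='' (idx 0), next='c' -> output (0, 'c'), add 'c' as idx 4
Step 5: w='a' (idx 1), next='a' -> output (1, 'a'), add 'aa' as idx 5
Step 6: w='a' (idx 1), end of input -> output (1, '')


Encoded: [(0, 'a'), (1, 'c'), (2, 'a'), (0, 'c'), (1, 'a'), (1, '')]


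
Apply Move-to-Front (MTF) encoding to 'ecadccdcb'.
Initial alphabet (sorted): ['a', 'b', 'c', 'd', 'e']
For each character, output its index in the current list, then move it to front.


MTF encoding:
'e': index 4 in ['a', 'b', 'c', 'd', 'e'] -> ['e', 'a', 'b', 'c', 'd']
'c': index 3 in ['e', 'a', 'b', 'c', 'd'] -> ['c', 'e', 'a', 'b', 'd']
'a': index 2 in ['c', 'e', 'a', 'b', 'd'] -> ['a', 'c', 'e', 'b', 'd']
'd': index 4 in ['a', 'c', 'e', 'b', 'd'] -> ['d', 'a', 'c', 'e', 'b']
'c': index 2 in ['d', 'a', 'c', 'e', 'b'] -> ['c', 'd', 'a', 'e', 'b']
'c': index 0 in ['c', 'd', 'a', 'e', 'b'] -> ['c', 'd', 'a', 'e', 'b']
'd': index 1 in ['c', 'd', 'a', 'e', 'b'] -> ['d', 'c', 'a', 'e', 'b']
'c': index 1 in ['d', 'c', 'a', 'e', 'b'] -> ['c', 'd', 'a', 'e', 'b']
'b': index 4 in ['c', 'd', 'a', 'e', 'b'] -> ['b', 'c', 'd', 'a', 'e']


Output: [4, 3, 2, 4, 2, 0, 1, 1, 4]


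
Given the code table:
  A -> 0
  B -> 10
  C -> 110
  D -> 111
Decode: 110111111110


Decoding:
110 -> C
111 -> D
111 -> D
110 -> C


Result: CDDC


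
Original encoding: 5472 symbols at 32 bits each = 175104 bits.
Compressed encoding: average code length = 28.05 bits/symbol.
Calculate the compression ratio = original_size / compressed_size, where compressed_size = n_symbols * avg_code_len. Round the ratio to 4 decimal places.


original_size = n_symbols * orig_bits = 5472 * 32 = 175104 bits
compressed_size = n_symbols * avg_code_len = 5472 * 28.05 = 153489.6 bits
ratio = original_size / compressed_size = 175104 / 153489.6 = 1.1408

Compression ratio = 1.1408


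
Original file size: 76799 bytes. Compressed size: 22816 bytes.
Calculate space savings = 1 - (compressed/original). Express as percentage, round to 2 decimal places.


ratio = compressed/original = 22816/76799 = 0.297087
savings = 1 - ratio = 1 - 0.297087 = 0.702913
as a percentage: 0.702913 * 100 = 70.29%

Space savings = 1 - 22816/76799 = 70.29%


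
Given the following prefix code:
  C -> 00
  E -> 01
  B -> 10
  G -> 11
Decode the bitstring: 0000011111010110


Decoding step by step:
Bits 00 -> C
Bits 00 -> C
Bits 01 -> E
Bits 11 -> G
Bits 11 -> G
Bits 01 -> E
Bits 01 -> E
Bits 10 -> B


Decoded message: CCEGGEEB


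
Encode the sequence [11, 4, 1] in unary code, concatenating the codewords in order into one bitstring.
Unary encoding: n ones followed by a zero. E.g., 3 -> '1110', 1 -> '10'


Encode each number as n ones followed by a terminating 0:
  11 -> 111111111110 (12 bits)
  4 -> 11110 (5 bits)
  1 -> 10 (2 bits)
Total length = 12 + 5 + 2 = 19 bits.

Unary([11, 4, 1]) = 1111111111101111010 (19 bits)


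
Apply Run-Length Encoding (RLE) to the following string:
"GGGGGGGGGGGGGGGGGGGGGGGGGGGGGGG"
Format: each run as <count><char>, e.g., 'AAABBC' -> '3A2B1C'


Scanning runs left to right:
  i=0: run of 'G' x 31 -> '31G'

RLE = 31G


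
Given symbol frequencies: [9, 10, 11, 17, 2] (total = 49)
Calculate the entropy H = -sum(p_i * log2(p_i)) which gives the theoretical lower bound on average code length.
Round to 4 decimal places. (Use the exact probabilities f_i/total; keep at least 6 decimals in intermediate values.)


Per-symbol terms -p_i * log2(p_i) with p_i = f_i/49:
  p = 9/49 = 0.183673: log2(p) = -2.444785, -p*log2(p) = 0.449042
  p = 10/49 = 0.204082: log2(p) = -2.292782, -p*log2(p) = 0.467915
  p = 11/49 = 0.224490: log2(p) = -2.155278, -p*log2(p) = 0.483838
  p = 17/49 = 0.346939: log2(p) = -1.527247, -p*log2(p) = 0.529861
  p = 2/49 = 0.040816: log2(p) = -4.614710, -p*log2(p) = 0.188356
H = 0.449042 + 0.467915 + 0.483838 + 0.529861 + 0.188356 = 2.119012

H = 2.119 bits/symbol


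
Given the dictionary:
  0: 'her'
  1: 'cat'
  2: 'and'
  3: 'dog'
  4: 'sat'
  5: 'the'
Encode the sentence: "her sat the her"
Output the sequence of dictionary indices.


Look up each word in the dictionary:
  'her' -> 0
  'sat' -> 4
  'the' -> 5
  'her' -> 0

Encoded: [0, 4, 5, 0]


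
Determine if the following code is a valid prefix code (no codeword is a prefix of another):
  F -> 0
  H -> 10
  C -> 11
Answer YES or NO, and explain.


Checking each pair (does one codeword prefix another?):
  F='0' vs H='10': no prefix
  F='0' vs C='11': no prefix
  H='10' vs F='0': no prefix
  H='10' vs C='11': no prefix
  C='11' vs F='0': no prefix
  C='11' vs H='10': no prefix
No violation found over all pairs.

YES -- this is a valid prefix code. No codeword is a prefix of any other codeword.


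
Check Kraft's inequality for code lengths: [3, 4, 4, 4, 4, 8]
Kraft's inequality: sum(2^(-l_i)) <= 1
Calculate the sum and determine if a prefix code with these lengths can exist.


Sum = 2^(-3) + 2^(-4) + 2^(-4) + 2^(-4) + 2^(-4) + 2^(-8)
    = 0.125 + 0.0625 + 0.0625 + 0.0625 + 0.0625 + 0.00390625
    = 97/256 = 0.37890625
Since 0.37890625 <= 1, Kraft's inequality IS satisfied.
A prefix code with these lengths CAN exist.

Kraft sum = 0.37890625. Satisfied.


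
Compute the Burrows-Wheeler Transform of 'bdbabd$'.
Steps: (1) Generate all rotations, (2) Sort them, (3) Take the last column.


Rotations (sorted):
  0: $bdbabd -> last char: d
  1: abd$bdb -> last char: b
  2: babd$bd -> last char: d
  3: bd$bdba -> last char: a
  4: bdbabd$ -> last char: $
  5: d$bdbab -> last char: b
  6: dbabd$b -> last char: b


BWT = dbda$bb


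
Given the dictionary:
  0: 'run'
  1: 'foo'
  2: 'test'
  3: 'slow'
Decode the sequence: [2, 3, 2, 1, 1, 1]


Look up each index in the dictionary:
  2 -> 'test'
  3 -> 'slow'
  2 -> 'test'
  1 -> 'foo'
  1 -> 'foo'
  1 -> 'foo'

Decoded: "test slow test foo foo foo"


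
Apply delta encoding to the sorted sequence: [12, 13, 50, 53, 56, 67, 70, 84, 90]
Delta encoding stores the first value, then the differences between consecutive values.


First value: 12
Deltas:
  13 - 12 = 1
  50 - 13 = 37
  53 - 50 = 3
  56 - 53 = 3
  67 - 56 = 11
  70 - 67 = 3
  84 - 70 = 14
  90 - 84 = 6


Delta encoded: [12, 1, 37, 3, 3, 11, 3, 14, 6]


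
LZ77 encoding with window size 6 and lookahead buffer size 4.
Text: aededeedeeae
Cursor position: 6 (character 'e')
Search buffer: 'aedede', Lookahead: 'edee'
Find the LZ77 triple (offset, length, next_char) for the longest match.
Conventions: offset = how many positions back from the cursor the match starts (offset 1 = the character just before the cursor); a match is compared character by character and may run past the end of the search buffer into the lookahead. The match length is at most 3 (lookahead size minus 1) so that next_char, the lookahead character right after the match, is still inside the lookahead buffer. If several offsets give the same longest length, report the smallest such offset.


Try each offset into the search buffer:
  offset=1 (pos 5, char 'e'): match length 1
  offset=2 (pos 4, char 'd'): match length 0
  offset=3 (pos 3, char 'e'): match length 3
  offset=4 (pos 2, char 'd'): match length 0
  offset=5 (pos 1, char 'e'): match length 3
  offset=6 (pos 0, char 'a'): match length 0
Longest match has length 3, found at offsets 3, 5; take the smallest, offset 3.
next_char = character at position 6 + 3 = 9 -> 'e'

Best match: offset=3, length=3 (matching 'ede' starting at position 3)
LZ77 triple: (3, 3, 'e')


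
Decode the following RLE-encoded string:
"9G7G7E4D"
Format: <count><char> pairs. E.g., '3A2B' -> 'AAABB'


Expanding each <count><char> pair:
  9G -> 'GGGGGGGGG'
  7G -> 'GGGGGGG'
  7E -> 'EEEEEEE'
  4D -> 'DDDD'

Decoded = GGGGGGGGGGGGGGGGEEEEEEEDDDD


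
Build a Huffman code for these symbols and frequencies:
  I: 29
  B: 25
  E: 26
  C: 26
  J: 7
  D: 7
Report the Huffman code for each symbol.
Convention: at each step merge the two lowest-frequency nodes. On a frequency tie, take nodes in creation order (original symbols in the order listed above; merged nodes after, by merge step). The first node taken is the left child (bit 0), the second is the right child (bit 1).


Huffman tree construction:
Step 1: Merge J(7) + D(7) = 14
Step 2: Merge (J+D)(14) + B(25) = 39
Step 3: Merge E(26) + C(26) = 52
Step 4: Merge I(29) + ((J+D)+B)(39) = 68
Step 5: Merge (E+C)(52) + (I+((J+D)+B))(68) = 120
Read each symbol's code off the tree from the root (left child = 0, right child = 1).

Codes:
  I: 10 (length 2)
  B: 111 (length 3)
  E: 00 (length 2)
  C: 01 (length 2)
  J: 1100 (length 4)
  D: 1101 (length 4)
Average code length: 293/120 = 2.4417 bits/symbol


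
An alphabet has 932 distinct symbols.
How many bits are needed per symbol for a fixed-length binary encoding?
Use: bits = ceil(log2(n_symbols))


log2(932) = 9.8642
Bracket: 2^9 = 512 < 932 <= 2^10 = 1024
So ceil(log2(932)) = 10

bits = ceil(log2(932)) = ceil(9.8642) = 10 bits


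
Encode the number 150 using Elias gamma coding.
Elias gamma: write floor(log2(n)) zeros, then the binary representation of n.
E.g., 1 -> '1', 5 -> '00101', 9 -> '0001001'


num_bits = floor(log2(150)) + 1 = 8
leading_zeros = num_bits - 1 = 7
binary(150) = 10010110

Elias gamma(150) = '0000000' + '10010110' = 000000010010110 (15 bits)


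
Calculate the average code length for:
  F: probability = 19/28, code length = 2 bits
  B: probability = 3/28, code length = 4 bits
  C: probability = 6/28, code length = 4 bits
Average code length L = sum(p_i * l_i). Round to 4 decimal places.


Weighted contributions p_i * l_i:
  F: (19/28) * 2 = 38/28
  B: (3/28) * 4 = 12/28
  C: (6/28) * 4 = 24/28
Sum = (38 + 12 + 24)/28 = 74/28

L = 74/28 = 2.6429 bits/symbol


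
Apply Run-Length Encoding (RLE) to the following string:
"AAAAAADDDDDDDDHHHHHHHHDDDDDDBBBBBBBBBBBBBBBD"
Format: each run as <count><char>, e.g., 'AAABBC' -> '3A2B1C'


Scanning runs left to right:
  i=0: run of 'A' x 6 -> '6A'
  i=6: run of 'D' x 8 -> '8D'
  i=14: run of 'H' x 8 -> '8H'
  i=22: run of 'D' x 6 -> '6D'
  i=28: run of 'B' x 15 -> '15B'
  i=43: run of 'D' x 1 -> '1D'

RLE = 6A8D8H6D15B1D


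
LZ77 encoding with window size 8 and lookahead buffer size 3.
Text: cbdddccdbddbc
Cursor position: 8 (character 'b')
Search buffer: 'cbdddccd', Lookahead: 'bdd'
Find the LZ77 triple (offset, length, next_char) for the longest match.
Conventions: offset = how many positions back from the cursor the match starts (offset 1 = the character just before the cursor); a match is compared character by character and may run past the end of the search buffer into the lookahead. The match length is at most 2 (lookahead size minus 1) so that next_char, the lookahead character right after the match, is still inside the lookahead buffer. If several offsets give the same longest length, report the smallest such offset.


Try each offset into the search buffer:
  offset=1 (pos 7, char 'd'): match length 0
  offset=2 (pos 6, char 'c'): match length 0
  offset=3 (pos 5, char 'c'): match length 0
  offset=4 (pos 4, char 'd'): match length 0
  offset=5 (pos 3, char 'd'): match length 0
  offset=6 (pos 2, char 'd'): match length 0
  offset=7 (pos 1, char 'b'): match length 2
  offset=8 (pos 0, char 'c'): match length 0
Longest match has length 2 at offset 7.
next_char = character at position 8 + 2 = 10 -> 'd'

Best match: offset=7, length=2 (matching 'bd' starting at position 1)
LZ77 triple: (7, 2, 'd')


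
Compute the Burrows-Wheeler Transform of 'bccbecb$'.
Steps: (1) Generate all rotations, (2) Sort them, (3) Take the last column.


Rotations (sorted):
  0: $bccbecb -> last char: b
  1: b$bccbec -> last char: c
  2: bccbecb$ -> last char: $
  3: becb$bcc -> last char: c
  4: cb$bccbe -> last char: e
  5: cbecb$bc -> last char: c
  6: ccbecb$b -> last char: b
  7: ecb$bccb -> last char: b


BWT = bc$cecbb


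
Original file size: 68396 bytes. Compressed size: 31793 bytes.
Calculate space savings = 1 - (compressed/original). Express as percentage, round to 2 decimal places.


ratio = compressed/original = 31793/68396 = 0.464837
savings = 1 - ratio = 1 - 0.464837 = 0.535163
as a percentage: 0.535163 * 100 = 53.52%

Space savings = 1 - 31793/68396 = 53.52%


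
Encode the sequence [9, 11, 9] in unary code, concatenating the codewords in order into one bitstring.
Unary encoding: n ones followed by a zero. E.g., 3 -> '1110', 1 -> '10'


Encode each number as n ones followed by a terminating 0:
  9 -> 1111111110 (10 bits)
  11 -> 111111111110 (12 bits)
  9 -> 1111111110 (10 bits)
Total length = 10 + 12 + 10 = 32 bits.

Unary([9, 11, 9]) = 11111111101111111111101111111110 (32 bits)


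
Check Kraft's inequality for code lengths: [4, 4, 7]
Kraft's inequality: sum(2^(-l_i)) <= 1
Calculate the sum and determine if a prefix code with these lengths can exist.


Sum = 2^(-4) + 2^(-4) + 2^(-7)
    = 0.0625 + 0.0625 + 0.0078125
    = 17/128 = 0.1328125
Since 0.1328125 <= 1, Kraft's inequality IS satisfied.
A prefix code with these lengths CAN exist.

Kraft sum = 0.1328125. Satisfied.


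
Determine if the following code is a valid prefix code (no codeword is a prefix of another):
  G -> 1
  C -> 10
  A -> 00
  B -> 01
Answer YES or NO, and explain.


Checking each pair (does one codeword prefix another?):
  G='1' vs C='10': prefix -- VIOLATION

NO -- this is NOT a valid prefix code. G (1) is a prefix of C (10).


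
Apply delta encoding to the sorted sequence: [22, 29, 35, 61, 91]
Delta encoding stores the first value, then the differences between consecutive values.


First value: 22
Deltas:
  29 - 22 = 7
  35 - 29 = 6
  61 - 35 = 26
  91 - 61 = 30


Delta encoded: [22, 7, 6, 26, 30]


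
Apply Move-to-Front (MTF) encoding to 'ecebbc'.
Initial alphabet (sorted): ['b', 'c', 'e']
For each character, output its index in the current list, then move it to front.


MTF encoding:
'e': index 2 in ['b', 'c', 'e'] -> ['e', 'b', 'c']
'c': index 2 in ['e', 'b', 'c'] -> ['c', 'e', 'b']
'e': index 1 in ['c', 'e', 'b'] -> ['e', 'c', 'b']
'b': index 2 in ['e', 'c', 'b'] -> ['b', 'e', 'c']
'b': index 0 in ['b', 'e', 'c'] -> ['b', 'e', 'c']
'c': index 2 in ['b', 'e', 'c'] -> ['c', 'b', 'e']


Output: [2, 2, 1, 2, 0, 2]


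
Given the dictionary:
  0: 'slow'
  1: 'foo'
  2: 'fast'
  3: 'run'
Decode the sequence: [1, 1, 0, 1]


Look up each index in the dictionary:
  1 -> 'foo'
  1 -> 'foo'
  0 -> 'slow'
  1 -> 'foo'

Decoded: "foo foo slow foo"


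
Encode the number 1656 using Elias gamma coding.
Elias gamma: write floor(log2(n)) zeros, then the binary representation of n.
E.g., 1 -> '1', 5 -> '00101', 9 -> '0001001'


num_bits = floor(log2(1656)) + 1 = 11
leading_zeros = num_bits - 1 = 10
binary(1656) = 11001111000

Elias gamma(1656) = '0000000000' + '11001111000' = 000000000011001111000 (21 bits)


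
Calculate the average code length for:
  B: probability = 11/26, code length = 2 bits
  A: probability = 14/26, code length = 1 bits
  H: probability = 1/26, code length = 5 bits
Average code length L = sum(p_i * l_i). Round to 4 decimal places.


Weighted contributions p_i * l_i:
  B: (11/26) * 2 = 22/26
  A: (14/26) * 1 = 14/26
  H: (1/26) * 5 = 5/26
Sum = (22 + 14 + 5)/26 = 41/26

L = 41/26 = 1.5769 bits/symbol


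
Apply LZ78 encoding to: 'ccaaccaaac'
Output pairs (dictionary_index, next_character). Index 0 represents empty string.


LZ78 encoding steps:
Dictionary: {0: ''}
Step 1: w='' (idx 0), next='c' -> output (0, 'c'), add 'c' as idx 1
Step 2: w='c' (idx 1), next='a' -> output (1, 'a'), add 'ca' as idx 2
Step 3: w='' (idx 0), next='a' -> output (0, 'a'), add 'a' as idx 3
Step 4: w='c' (idx 1), next='c' -> output (1, 'c'), add 'cc' as idx 4
Step 5: w='a' (idx 3), next='a' -> output (3, 'a'), add 'aa' as idx 5
Step 6: w='a' (idx 3), next='c' -> output (3, 'c'), add 'ac' as idx 6


Encoded: [(0, 'c'), (1, 'a'), (0, 'a'), (1, 'c'), (3, 'a'), (3, 'c')]


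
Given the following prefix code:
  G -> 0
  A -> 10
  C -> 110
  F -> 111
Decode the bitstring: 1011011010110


Decoding step by step:
Bits 10 -> A
Bits 110 -> C
Bits 110 -> C
Bits 10 -> A
Bits 110 -> C


Decoded message: ACCAC


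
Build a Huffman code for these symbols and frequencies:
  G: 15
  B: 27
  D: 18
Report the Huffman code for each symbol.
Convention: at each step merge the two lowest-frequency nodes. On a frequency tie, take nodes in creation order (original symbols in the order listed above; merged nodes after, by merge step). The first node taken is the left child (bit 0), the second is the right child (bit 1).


Huffman tree construction:
Step 1: Merge G(15) + D(18) = 33
Step 2: Merge B(27) + (G+D)(33) = 60
Read each symbol's code off the tree from the root (left child = 0, right child = 1).

Codes:
  G: 10 (length 2)
  B: 0 (length 1)
  D: 11 (length 2)
Average code length: 93/60 = 1.5500 bits/symbol


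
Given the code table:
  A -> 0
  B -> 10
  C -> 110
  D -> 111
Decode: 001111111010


Decoding:
0 -> A
0 -> A
111 -> D
111 -> D
10 -> B
10 -> B


Result: AADDBB


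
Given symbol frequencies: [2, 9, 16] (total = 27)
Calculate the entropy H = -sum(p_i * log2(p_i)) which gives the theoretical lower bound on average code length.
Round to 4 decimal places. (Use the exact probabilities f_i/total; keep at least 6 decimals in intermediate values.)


Per-symbol terms -p_i * log2(p_i) with p_i = f_i/27:
  p = 2/27 = 0.074074: log2(p) = -3.754888, -p*log2(p) = 0.278140
  p = 9/27 = 0.333333: log2(p) = -1.584963, -p*log2(p) = 0.528321
  p = 16/27 = 0.592593: log2(p) = -0.754888, -p*log2(p) = 0.447341
H = 0.278140 + 0.528321 + 0.447341 = 1.253802

H = 1.2538 bits/symbol


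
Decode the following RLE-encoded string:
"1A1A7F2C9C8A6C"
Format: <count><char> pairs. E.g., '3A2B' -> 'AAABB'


Expanding each <count><char> pair:
  1A -> 'A'
  1A -> 'A'
  7F -> 'FFFFFFF'
  2C -> 'CC'
  9C -> 'CCCCCCCCC'
  8A -> 'AAAAAAAA'
  6C -> 'CCCCCC'

Decoded = AAFFFFFFFCCCCCCCCCCCAAAAAAAACCCCCC


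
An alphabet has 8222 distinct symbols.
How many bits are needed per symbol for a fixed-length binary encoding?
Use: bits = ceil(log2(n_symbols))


log2(8222) = 13.0053
Bracket: 2^13 = 8192 < 8222 <= 2^14 = 16384
So ceil(log2(8222)) = 14

bits = ceil(log2(8222)) = ceil(13.0053) = 14 bits


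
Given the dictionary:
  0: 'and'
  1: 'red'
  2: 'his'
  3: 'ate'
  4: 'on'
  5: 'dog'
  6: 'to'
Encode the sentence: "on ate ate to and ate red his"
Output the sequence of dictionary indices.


Look up each word in the dictionary:
  'on' -> 4
  'ate' -> 3
  'ate' -> 3
  'to' -> 6
  'and' -> 0
  'ate' -> 3
  'red' -> 1
  'his' -> 2

Encoded: [4, 3, 3, 6, 0, 3, 1, 2]


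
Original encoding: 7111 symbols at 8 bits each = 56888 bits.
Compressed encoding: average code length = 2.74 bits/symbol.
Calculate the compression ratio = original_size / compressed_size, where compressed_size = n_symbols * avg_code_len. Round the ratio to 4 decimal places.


original_size = n_symbols * orig_bits = 7111 * 8 = 56888 bits
compressed_size = n_symbols * avg_code_len = 7111 * 2.74 = 19484.14 bits
ratio = original_size / compressed_size = 56888 / 19484.14 = 2.9197

Compression ratio = 2.9197


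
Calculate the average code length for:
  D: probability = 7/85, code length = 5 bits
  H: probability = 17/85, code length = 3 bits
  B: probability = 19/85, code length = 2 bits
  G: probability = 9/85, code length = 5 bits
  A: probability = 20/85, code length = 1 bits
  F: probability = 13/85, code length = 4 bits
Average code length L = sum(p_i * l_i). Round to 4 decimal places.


Weighted contributions p_i * l_i:
  D: (7/85) * 5 = 35/85
  H: (17/85) * 3 = 51/85
  B: (19/85) * 2 = 38/85
  G: (9/85) * 5 = 45/85
  A: (20/85) * 1 = 20/85
  F: (13/85) * 4 = 52/85
Sum = (35 + 51 + 38 + 45 + 20 + 52)/85 = 241/85

L = 241/85 = 2.8353 bits/symbol


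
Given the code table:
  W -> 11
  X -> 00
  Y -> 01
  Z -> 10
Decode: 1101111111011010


Decoding:
11 -> W
01 -> Y
11 -> W
11 -> W
11 -> W
01 -> Y
10 -> Z
10 -> Z


Result: WYWWWYZZ


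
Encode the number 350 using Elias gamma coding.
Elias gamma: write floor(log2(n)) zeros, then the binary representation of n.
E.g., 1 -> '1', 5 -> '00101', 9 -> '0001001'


num_bits = floor(log2(350)) + 1 = 9
leading_zeros = num_bits - 1 = 8
binary(350) = 101011110

Elias gamma(350) = '00000000' + '101011110' = 00000000101011110 (17 bits)


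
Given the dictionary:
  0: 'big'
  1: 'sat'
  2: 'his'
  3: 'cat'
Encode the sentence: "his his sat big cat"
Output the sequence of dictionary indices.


Look up each word in the dictionary:
  'his' -> 2
  'his' -> 2
  'sat' -> 1
  'big' -> 0
  'cat' -> 3

Encoded: [2, 2, 1, 0, 3]


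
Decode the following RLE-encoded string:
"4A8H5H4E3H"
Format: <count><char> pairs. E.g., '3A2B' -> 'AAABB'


Expanding each <count><char> pair:
  4A -> 'AAAA'
  8H -> 'HHHHHHHH'
  5H -> 'HHHHH'
  4E -> 'EEEE'
  3H -> 'HHH'

Decoded = AAAAHHHHHHHHHHHHHEEEEHHH


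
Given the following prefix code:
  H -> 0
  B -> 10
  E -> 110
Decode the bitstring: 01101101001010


Decoding step by step:
Bits 0 -> H
Bits 110 -> E
Bits 110 -> E
Bits 10 -> B
Bits 0 -> H
Bits 10 -> B
Bits 10 -> B


Decoded message: HEEBHBB


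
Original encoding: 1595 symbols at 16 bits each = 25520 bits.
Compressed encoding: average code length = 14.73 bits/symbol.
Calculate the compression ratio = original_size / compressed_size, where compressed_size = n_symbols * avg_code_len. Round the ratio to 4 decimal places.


original_size = n_symbols * orig_bits = 1595 * 16 = 25520 bits
compressed_size = n_symbols * avg_code_len = 1595 * 14.73 = 23494.35 bits
ratio = original_size / compressed_size = 25520 / 23494.35 = 1.0862

Compression ratio = 1.0862


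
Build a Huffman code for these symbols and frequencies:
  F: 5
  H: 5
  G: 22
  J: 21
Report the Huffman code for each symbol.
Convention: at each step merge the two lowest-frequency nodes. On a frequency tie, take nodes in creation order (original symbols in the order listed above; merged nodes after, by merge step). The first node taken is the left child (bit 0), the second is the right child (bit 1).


Huffman tree construction:
Step 1: Merge F(5) + H(5) = 10
Step 2: Merge (F+H)(10) + J(21) = 31
Step 3: Merge G(22) + ((F+H)+J)(31) = 53
Read each symbol's code off the tree from the root (left child = 0, right child = 1).

Codes:
  F: 100 (length 3)
  H: 101 (length 3)
  G: 0 (length 1)
  J: 11 (length 2)
Average code length: 94/53 = 1.7736 bits/symbol


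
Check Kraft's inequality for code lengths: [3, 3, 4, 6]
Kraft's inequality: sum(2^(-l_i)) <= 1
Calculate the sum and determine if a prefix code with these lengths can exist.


Sum = 2^(-3) + 2^(-3) + 2^(-4) + 2^(-6)
    = 0.125 + 0.125 + 0.0625 + 0.015625
    = 21/64 = 0.328125
Since 0.328125 <= 1, Kraft's inequality IS satisfied.
A prefix code with these lengths CAN exist.

Kraft sum = 0.328125. Satisfied.


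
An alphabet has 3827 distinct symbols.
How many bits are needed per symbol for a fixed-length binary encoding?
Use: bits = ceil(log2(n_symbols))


log2(3827) = 11.902
Bracket: 2^11 = 2048 < 3827 <= 2^12 = 4096
So ceil(log2(3827)) = 12

bits = ceil(log2(3827)) = ceil(11.902) = 12 bits


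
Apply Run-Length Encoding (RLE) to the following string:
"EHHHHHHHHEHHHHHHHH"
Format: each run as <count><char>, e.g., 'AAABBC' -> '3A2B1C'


Scanning runs left to right:
  i=0: run of 'E' x 1 -> '1E'
  i=1: run of 'H' x 8 -> '8H'
  i=9: run of 'E' x 1 -> '1E'
  i=10: run of 'H' x 8 -> '8H'

RLE = 1E8H1E8H


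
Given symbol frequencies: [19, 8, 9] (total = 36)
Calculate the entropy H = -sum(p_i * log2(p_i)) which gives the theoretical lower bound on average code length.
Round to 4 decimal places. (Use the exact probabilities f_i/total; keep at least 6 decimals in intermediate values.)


Per-symbol terms -p_i * log2(p_i) with p_i = f_i/36:
  p = 19/36 = 0.527778: log2(p) = -0.921997, -p*log2(p) = 0.486610
  p = 8/36 = 0.222222: log2(p) = -2.169925, -p*log2(p) = 0.482206
  p = 9/36 = 0.250000: log2(p) = -2.000000, -p*log2(p) = 0.500000
H = 0.486610 + 0.482206 + 0.500000 = 1.468816

H = 1.4688 bits/symbol
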